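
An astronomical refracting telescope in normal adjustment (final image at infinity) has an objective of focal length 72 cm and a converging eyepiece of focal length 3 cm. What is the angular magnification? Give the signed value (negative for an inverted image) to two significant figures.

M = -f_obj/f_eye = -72/(3) = -24.000.

-24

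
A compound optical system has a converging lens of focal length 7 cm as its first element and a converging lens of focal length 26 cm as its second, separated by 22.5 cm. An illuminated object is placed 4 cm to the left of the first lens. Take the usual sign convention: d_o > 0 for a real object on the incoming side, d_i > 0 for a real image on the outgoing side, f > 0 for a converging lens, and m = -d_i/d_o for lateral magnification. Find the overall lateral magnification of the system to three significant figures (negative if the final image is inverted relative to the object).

First lens: d_i1 = 1/(1/7 - 1/4) = -9.333 cm.
m_1 = -(-9.333)/4 = 2.3333.
The intermediate image is virtual, 9.333 cm to the left of lens 1, so d_o2 = L - d_i1 = 22.5 - (-9.333) = 31.833 cm.
Second lens: d_i2 = 1/(1/26 - 1/(31.833)) = 141.886 cm.
m_2 = -(141.886)/(31.833) = -4.4571.
The system's lateral magnification is m_1 m_2 = (2.3333)(-4.4571) = -10.4000.

-10.4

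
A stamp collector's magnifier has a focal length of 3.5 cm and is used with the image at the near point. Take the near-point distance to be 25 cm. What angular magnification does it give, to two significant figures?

M = 1 + D/f = 1 + 25/3.5 = 8.143.

8.1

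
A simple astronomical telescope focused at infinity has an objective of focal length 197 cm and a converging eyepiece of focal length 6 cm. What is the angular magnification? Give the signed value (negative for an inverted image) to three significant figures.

M = -f_obj/f_eye = -197/(6) = -32.833.

-32.8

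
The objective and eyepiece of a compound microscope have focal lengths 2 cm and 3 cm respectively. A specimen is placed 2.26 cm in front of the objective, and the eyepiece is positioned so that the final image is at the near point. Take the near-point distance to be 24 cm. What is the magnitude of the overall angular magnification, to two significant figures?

69

Objective: 1/d_i = 1/f_obj - 1/d_o = 1/2 - 1/2.26 = 0.05752 cm^-1, so d_i = 17.385 cm.
m_obj = -d_i/d_o = -17.385/2.26 = -7.692.
Eyepiece angular magnification (image at near point): M_eye = 1 + D/f_e = 1 + 24/3 = 9.000.
Overall M = m_obj x M_eye = (-7.692)(9.000) = -69.23.
|M| = 69.23.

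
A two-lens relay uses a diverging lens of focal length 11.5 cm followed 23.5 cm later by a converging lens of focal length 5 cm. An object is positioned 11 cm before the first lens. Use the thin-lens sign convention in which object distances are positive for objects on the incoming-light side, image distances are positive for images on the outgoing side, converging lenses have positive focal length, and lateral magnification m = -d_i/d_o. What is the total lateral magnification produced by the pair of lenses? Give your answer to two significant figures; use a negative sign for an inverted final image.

First lens: d_i1 = 1/(1/(-11.5) - 1/11) = -5.622 cm.
m_1 = -(-5.622)/11 = 0.5111.
The intermediate image is virtual, 5.622 cm to the left of lens 1, so d_o2 = L - d_i1 = 23.5 - (-5.622) = 29.122 cm.
Second lens: d_i2 = 1/(1/5 - 1/(29.122)) = 6.036 cm.
m_2 = -(6.036)/(29.122) = -0.2073.
The system's lateral magnification is m_1 m_2 = (0.5111)(-0.2073) = -0.1059.

-0.11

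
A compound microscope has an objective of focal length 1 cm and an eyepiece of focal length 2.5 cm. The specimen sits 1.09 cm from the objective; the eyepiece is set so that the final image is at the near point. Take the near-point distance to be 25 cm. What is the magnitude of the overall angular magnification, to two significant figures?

120

Objective: 1/d_i = 1/f_obj - 1/d_o = 1/1 - 1/1.09 = 0.08257 cm^-1, so d_i = 12.111 cm.
m_obj = -d_i/d_o = -12.111/1.09 = -11.111.
Eyepiece angular magnification (image at near point): M_eye = 1 + D/f_e = 1 + 25/2.5 = 11.000.
Overall M = m_obj x M_eye = (-11.111)(11.000) = -122.22.
|M| = 122.22.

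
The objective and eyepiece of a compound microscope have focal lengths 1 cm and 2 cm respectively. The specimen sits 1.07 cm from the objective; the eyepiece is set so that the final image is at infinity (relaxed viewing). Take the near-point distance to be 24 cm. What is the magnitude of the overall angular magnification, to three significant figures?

Objective: 1/d_i = 1/f_obj - 1/d_o = 1/1 - 1/1.07 = 0.06542 cm^-1, so d_i = 15.286 cm.
m_obj = -d_i/d_o = -15.286/1.07 = -14.286.
Eyepiece angular magnification (image at infinity): M_eye = D/f_e = 24/2 = 12.000.
Overall M = m_obj x M_eye = (-14.286)(12.000) = -171.43.
|M| = 171.43.

171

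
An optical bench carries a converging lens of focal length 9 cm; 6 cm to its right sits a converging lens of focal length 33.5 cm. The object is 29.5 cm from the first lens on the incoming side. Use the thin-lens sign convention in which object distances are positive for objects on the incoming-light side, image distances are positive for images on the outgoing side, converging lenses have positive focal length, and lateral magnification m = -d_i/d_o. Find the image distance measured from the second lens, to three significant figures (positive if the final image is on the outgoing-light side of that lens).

First lens: d_i1 = 1/(1/9 - 1/29.5) = 12.951 cm.
This image would form 12.951 cm past lens 1, i.e. 6.951 cm beyond lens 2, so it is a virtual object for lens 2: d_o2 = 6 - 12.951 = -6.951 cm.
Second lens: d_i2 = 1/(1/33.5 - 1/(-6.951)) = 5.757 cm.

5.76 cm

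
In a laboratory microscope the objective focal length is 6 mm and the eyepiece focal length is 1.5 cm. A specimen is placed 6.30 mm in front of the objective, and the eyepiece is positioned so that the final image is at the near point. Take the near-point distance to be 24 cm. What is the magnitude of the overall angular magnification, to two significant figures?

Convert to cm: f_obj = 6 mm = 0.6 cm; d_o = 6.30 mm = 0.63 cm.
Objective: 1/d_i = 1/f_obj - 1/d_o = 1/0.6 - 1/0.63 = 0.07937 cm^-1, so d_i = 12.600 cm.
m_obj = -d_i/d_o = -12.600/0.63 = -20.000.
Eyepiece angular magnification (image at near point): M_eye = 1 + D/f_e = 1 + 24/1.5 = 17.000.
Overall M = m_obj x M_eye = (-20.000)(17.000) = -340.00.
|M| = 340.00.

340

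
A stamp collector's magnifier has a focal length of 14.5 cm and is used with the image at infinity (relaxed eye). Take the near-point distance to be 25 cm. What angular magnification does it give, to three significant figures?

M = D/f = 25/14.5 = 1.724.

1.72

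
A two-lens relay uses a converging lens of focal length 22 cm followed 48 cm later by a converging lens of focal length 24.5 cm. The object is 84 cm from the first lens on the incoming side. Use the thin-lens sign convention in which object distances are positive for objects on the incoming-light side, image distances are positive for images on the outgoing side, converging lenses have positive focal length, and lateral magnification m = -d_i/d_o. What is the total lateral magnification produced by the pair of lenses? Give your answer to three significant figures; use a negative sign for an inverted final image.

Applying the thin-lens equation to the first lens, 1/22 = 1/84 + 1/d_i1, which gives d_i1 = 29.806 cm.
Its lateral magnification is m_1 = -d_i1/d_o1 = -(29.806)/84 = -0.3548.
Object distance for lens 2: d_o2 = 48 - 29.806 = 18.194 cm.
Applying the thin-lens equation again with f_2 = 24.5 cm and d_o2 = 18.194 cm gives d_i2 = -70.680 cm.
m_2 = -(-70.680)/(18.194) = 3.8849.
Overall magnification: m = m_1 m_2 = -1.3785.

-1.38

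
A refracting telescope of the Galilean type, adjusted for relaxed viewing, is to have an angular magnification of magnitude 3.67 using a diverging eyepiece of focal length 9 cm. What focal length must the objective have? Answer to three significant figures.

|M| = f_obj/|f_eye|, so f_obj = |M| x |f_eye| = 3.67 x 9 = 33.030 cm.

33.0 cm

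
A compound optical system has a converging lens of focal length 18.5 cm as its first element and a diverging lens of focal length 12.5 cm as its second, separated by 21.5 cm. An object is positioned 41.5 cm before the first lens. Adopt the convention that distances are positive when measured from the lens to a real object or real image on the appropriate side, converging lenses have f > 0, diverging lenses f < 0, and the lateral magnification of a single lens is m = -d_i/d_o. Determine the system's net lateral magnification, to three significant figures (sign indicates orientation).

-16.2

First lens: d_i1 = 1/(1/18.5 - 1/41.5) = 33.380 cm.
m_1 = -(33.380)/41.5 = -0.8043.
Since 33.380 cm > 21.5 cm, the first image lies past the second lens and serves as a virtual object: d_o2 = L - d_i1 = -11.880 cm.
Second lens: d_i2 = 1/(1/(-12.5) - 1/(-11.880)) = 239.693 cm.
m_2 = -(239.693)/(-11.880) = 20.1754.
Total m = m_1 x m_2 = (-0.8043)(20.1754) = -16.2281.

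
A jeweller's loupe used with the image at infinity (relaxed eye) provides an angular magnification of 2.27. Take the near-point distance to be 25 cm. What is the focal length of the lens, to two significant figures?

For the image at infinity, M = D/f.
f = D/M = 25/2.27 = 11.013 cm.

11 cm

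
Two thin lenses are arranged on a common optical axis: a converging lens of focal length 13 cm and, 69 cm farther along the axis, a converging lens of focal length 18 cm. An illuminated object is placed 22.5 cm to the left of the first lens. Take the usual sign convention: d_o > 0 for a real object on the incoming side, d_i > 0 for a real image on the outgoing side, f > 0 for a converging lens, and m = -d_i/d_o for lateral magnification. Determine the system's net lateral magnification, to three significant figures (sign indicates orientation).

Applying the thin-lens equation to the first lens, 1/13 = 1/22.5 + 1/d_i1, which gives d_i1 = 30.789 cm.
Its lateral magnification is m_1 = -d_i1/d_o1 = -(30.789)/22.5 = -1.3684.
The intermediate image is 30.789 cm to the right of lens 1, so d_o2 = L - d_i1 = 69 - 30.789 = 38.211 cm.
Applying the thin-lens equation again with f_2 = 18 cm and d_o2 = 38.211 cm gives d_i2 = 34.031 cm.
m_2 = -(34.031)/(38.211) = -0.8906.
The system's lateral magnification is m_1 m_2 = (-1.3684)(-0.8906) = 1.2187.

1.22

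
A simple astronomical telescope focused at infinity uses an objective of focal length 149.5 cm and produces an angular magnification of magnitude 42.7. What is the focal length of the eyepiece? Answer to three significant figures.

|M| = f_obj/f_eye, so f_eye = f_obj/|M| = 149.5/42.7 = 3.501 cm.

3.50 cm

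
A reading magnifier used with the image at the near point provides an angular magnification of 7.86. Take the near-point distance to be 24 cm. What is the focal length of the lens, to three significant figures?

3.50 cm

For the image at the near point, M = 1 + D/f.
f = D/(M - 1) = 24/(7.86 - 1) = 3.499 cm.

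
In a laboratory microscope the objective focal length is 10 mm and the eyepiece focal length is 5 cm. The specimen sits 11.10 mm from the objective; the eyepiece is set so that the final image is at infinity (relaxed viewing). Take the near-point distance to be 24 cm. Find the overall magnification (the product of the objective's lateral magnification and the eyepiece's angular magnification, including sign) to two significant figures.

-44

Convert to cm: f_obj = 10 mm = 1 cm; d_o = 11.10 mm = 1.11 cm.
Objective: 1/d_i = 1/f_obj - 1/d_o = 1/1 - 1/1.11 = 0.09910 cm^-1, so d_i = 10.091 cm.
m_obj = -d_i/d_o = -10.091/1.11 = -9.091.
Eyepiece angular magnification (image at infinity): M_eye = D/f_e = 24/5 = 4.800.
Overall M = m_obj x M_eye = (-9.091)(4.800) = -43.64.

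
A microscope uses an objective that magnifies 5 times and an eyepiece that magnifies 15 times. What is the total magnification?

The overall magnification of a compound microscope is the product of the objective and eyepiece magnifications:
M = M_obj x M_eye = 5 x 15 = 75.

75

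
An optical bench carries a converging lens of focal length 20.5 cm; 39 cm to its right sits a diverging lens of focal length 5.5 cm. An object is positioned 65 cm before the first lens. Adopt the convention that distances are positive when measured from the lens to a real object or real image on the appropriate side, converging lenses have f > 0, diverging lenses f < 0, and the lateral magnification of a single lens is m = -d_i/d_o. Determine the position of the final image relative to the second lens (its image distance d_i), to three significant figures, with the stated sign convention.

First lens: d_i1 = 1/(1/20.5 - 1/65) = 29.944 cm.
That image sits 9.056 cm in front of the second lens, so d_o2 = 9.056 cm.
Second lens: d_i2 = 1/(1/(-5.5) - 1/(9.056)) = -3.422 cm.

-3.42 cm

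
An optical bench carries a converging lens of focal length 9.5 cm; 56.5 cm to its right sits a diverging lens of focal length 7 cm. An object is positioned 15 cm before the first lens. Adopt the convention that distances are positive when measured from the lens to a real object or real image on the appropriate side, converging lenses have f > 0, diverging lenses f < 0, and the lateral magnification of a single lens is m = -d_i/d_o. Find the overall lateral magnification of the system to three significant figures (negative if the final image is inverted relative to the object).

Lens 1: 1/d_i1 = 1/f_1 - 1/d_o1 = 1/9.5 - 1/15 = 0.03860 cm^-1, so d_i1 = 25.909 cm.
m_1 = -(25.909)/15 = -1.7273.
The intermediate image is 25.909 cm to the right of lens 1, so d_o2 = L - d_i1 = 56.5 - 25.909 = 30.591 cm.
Lens 2: 1/d_i2 = 1/f_2 - 1/d_o2 = 1/(-7) - 1/(30.591) = -0.17555 cm^-1, so d_i2 = -5.696 cm.
m_2 = -(-5.696)/(30.591) = 0.1862.
Overall magnification: m = m_1 m_2 = -0.3216.

-0.322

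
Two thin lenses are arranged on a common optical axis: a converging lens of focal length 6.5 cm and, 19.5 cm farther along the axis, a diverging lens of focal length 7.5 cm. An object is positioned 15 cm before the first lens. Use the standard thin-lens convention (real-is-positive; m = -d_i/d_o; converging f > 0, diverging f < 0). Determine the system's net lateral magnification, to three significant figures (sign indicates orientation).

-0.369

First lens: d_i1 = 1/(1/6.5 - 1/15) = 11.471 cm.
m_1 = -(11.471)/15 = -0.7647.
The intermediate image is 11.471 cm to the right of lens 1, so d_o2 = L - d_i1 = 19.5 - 11.471 = 8.029 cm.
Second lens: d_i2 = 1/(1/(-7.5) - 1/(8.029)) = -3.878 cm.
m_2 = -(-3.878)/(8.029) = 0.4830.
The system's lateral magnification is m_1 m_2 = (-0.7647)(0.4830) = -0.3693.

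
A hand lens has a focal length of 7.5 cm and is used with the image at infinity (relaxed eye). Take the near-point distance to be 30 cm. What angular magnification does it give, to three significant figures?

4.00

M = D/f = 30/7.5 = 4.000.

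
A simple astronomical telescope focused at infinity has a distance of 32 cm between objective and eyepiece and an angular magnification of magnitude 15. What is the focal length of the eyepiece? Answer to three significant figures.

In normal adjustment the tube length equals f_obj + f_eye and |M| = f_obj/f_eye.
So f_obj = 15 f_eye and 15 f_eye + f_eye = 32 cm, giving f_eye = 32/16 = 2.000 cm and f_obj = 30.000 cm.

2.00 cm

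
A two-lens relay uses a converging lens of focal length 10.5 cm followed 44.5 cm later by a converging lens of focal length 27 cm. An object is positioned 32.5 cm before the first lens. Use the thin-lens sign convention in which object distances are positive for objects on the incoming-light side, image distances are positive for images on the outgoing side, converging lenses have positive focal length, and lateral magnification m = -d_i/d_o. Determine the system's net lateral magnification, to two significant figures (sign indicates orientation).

First lens: d_i1 = 1/(1/10.5 - 1/32.5) = 15.511 cm.
m_1 = -(15.511)/32.5 = -0.4773.
That image sits 28.989 cm in front of the second lens, so d_o2 = 28.989 cm.
Second lens: d_i2 = 1/(1/27 - 1/(28.989)) = 393.583 cm.
m_2 = -(393.583)/(28.989) = -13.5771.
The system's lateral magnification is m_1 m_2 = (-0.4773)(-13.5771) = 6.4800.

6.5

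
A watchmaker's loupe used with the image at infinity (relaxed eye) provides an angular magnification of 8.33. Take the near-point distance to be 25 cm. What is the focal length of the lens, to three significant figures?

For the image at infinity, M = D/f.
f = D/M = 25/8.33 = 3.001 cm.

3.00 cm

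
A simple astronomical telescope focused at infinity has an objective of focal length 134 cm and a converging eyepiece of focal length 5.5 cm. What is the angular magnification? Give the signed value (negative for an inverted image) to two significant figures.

-24

M = -f_obj/f_eye = -134/(5.5) = -24.364.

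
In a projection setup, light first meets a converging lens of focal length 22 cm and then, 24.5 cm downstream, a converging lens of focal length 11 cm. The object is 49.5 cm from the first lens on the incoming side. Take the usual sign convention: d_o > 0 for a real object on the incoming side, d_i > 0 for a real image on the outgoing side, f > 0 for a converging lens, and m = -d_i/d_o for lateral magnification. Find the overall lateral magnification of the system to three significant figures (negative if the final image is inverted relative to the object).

First lens: d_i1 = 1/(1/22 - 1/49.5) = 39.600 cm.
m_1 = -(39.600)/49.5 = -0.8000.
Since 39.600 cm > 24.5 cm, the first image lies past the second lens and serves as a virtual object: d_o2 = L - d_i1 = -15.100 cm.
Second lens: d_i2 = 1/(1/11 - 1/(-15.100)) = 6.364 cm.
m_2 = -(6.364)/(-15.100) = 0.4215.
Total m = m_1 x m_2 = (-0.8000)(0.4215) = -0.3372.

-0.337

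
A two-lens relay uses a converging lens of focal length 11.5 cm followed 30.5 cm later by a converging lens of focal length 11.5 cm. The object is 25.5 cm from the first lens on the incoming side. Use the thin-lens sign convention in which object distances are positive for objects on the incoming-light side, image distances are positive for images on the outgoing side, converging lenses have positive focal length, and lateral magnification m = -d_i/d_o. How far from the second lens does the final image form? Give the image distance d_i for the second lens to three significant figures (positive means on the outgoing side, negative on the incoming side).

-56.4 cm

First lens: d_i1 = 1/(1/11.5 - 1/25.5) = 20.946 cm.
The intermediate image is 20.946 cm to the right of lens 1, so d_o2 = L - d_i1 = 30.5 - 20.946 = 9.554 cm.
Second lens: d_i2 = 1/(1/11.5 - 1/(9.554)) = -56.445 cm.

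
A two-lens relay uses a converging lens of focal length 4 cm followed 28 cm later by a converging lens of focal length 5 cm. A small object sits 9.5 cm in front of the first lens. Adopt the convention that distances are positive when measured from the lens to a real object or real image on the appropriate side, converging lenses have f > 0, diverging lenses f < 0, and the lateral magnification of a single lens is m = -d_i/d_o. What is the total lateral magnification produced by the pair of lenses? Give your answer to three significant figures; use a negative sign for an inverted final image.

0.226

Lens 1: 1/d_i1 = 1/f_1 - 1/d_o1 = 1/4 - 1/9.5 = 0.14474 cm^-1, so d_i1 = 6.909 cm.
m_1 = -(6.909)/9.5 = -0.7273.
Object distance for lens 2: d_o2 = 28 - 6.909 = 21.091 cm.
Lens 2: 1/d_i2 = 1/f_2 - 1/d_o2 = 1/5 - 1/(21.091) = 0.15259 cm^-1, so d_i2 = 6.554 cm.
m_2 = -(6.554)/(21.091) = -0.3107.
Total m = m_1 x m_2 = (-0.7273)(-0.3107) = 0.2260.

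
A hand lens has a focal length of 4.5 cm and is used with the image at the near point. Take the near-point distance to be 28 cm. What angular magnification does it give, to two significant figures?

M = 1 + D/f = 1 + 28/4.5 = 7.222.

7.2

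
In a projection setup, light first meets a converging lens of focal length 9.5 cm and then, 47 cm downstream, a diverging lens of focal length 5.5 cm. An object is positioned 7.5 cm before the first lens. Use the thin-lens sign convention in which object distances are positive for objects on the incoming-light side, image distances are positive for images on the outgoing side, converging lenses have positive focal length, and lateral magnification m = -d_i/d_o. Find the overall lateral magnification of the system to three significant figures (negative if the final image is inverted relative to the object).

First lens: d_i1 = 1/(1/9.5 - 1/7.5) = -35.625 cm.
m_1 = -(-35.625)/7.5 = 4.7500.
The intermediate image is virtual, 35.625 cm to the left of lens 1, so d_o2 = L - d_i1 = 47 - (-35.625) = 82.625 cm.
Second lens: d_i2 = 1/(1/(-5.5) - 1/(82.625)) = -5.157 cm.
m_2 = -(-5.157)/(82.625) = 0.0624.
The system's lateral magnification is m_1 m_2 = (4.7500)(0.0624) = 0.2965.

0.296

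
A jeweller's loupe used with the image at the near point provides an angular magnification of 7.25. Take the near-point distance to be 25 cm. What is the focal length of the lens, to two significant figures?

4.0 cm

For the image at the near point, M = 1 + D/f.
f = D/(M - 1) = 25/(7.25 - 1) = 4.000 cm.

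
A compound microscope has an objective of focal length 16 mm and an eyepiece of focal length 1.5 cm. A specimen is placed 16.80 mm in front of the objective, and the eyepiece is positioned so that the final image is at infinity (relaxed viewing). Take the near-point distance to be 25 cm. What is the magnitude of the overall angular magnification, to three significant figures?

333

Convert to cm: f_obj = 16 mm = 1.6 cm; d_o = 16.80 mm = 1.68 cm.
Objective: 1/d_i = 1/f_obj - 1/d_o = 1/1.6 - 1/1.68 = 0.02976 cm^-1, so d_i = 33.600 cm.
m_obj = -d_i/d_o = -33.600/1.68 = -20.000.
Eyepiece angular magnification (image at infinity): M_eye = D/f_e = 25/1.5 = 16.667.
Overall M = m_obj x M_eye = (-20.000)(16.667) = -333.33.
|M| = 333.33.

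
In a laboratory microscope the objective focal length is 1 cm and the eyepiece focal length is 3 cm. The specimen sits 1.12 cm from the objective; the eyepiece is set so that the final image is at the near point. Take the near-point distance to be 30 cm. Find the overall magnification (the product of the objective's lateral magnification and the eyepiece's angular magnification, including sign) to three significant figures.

-91.7

Objective: 1/d_i = 1/f_obj - 1/d_o = 1/1 - 1/1.12 = 0.10714 cm^-1, so d_i = 9.333 cm.
m_obj = -d_i/d_o = -9.333/1.12 = -8.333.
Eyepiece angular magnification (image at near point): M_eye = 1 + D/f_e = 1 + 30/3 = 11.000.
Overall M = m_obj x M_eye = (-8.333)(11.000) = -91.67.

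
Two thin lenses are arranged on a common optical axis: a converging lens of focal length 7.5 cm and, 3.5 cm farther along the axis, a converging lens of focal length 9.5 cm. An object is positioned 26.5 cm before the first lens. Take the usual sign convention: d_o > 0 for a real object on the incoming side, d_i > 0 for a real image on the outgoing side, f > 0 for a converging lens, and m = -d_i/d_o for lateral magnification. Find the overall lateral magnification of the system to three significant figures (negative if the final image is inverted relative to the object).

Lens 1: 1/d_i1 = 1/f_1 - 1/d_o1 = 1/7.5 - 1/26.5 = 0.09560 cm^-1, so d_i1 = 10.461 cm.
m_1 = -(10.461)/26.5 = -0.3947.
Since 10.461 cm > 3.5 cm, the first image lies past the second lens and serves as a virtual object: d_o2 = L - d_i1 = -6.961 cm.
Lens 2: 1/d_i2 = 1/f_2 - 1/d_o2 = 1/9.5 - 1/(-6.961) = 0.24893 cm^-1, so d_i2 = 4.017 cm.
m_2 = -(4.017)/(-6.961) = 0.5771.
The system's lateral magnification is m_1 m_2 = (-0.3947)(0.5771) = -0.2278.

-0.228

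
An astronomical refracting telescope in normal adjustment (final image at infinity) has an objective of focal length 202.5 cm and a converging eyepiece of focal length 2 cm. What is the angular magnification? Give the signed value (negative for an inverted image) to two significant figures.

-100

M = -f_obj/f_eye = -202.5/(2) = -101.250.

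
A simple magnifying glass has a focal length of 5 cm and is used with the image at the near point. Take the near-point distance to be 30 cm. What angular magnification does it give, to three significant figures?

M = 1 + D/f = 1 + 30/5 = 7.000.

7.00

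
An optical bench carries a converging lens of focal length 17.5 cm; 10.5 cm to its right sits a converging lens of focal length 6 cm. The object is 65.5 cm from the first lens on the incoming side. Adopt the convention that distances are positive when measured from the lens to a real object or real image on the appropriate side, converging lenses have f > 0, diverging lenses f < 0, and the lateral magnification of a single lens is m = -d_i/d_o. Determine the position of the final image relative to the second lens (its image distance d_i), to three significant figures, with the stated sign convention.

4.14 cm

Applying the thin-lens equation to the first lens, 1/17.5 = 1/65.5 + 1/d_i1, which gives d_i1 = 23.880 cm.
This image would form 23.880 cm past lens 1, i.e. 13.380 cm beyond lens 2, so it is a virtual object for lens 2: d_o2 = 10.5 - 23.880 = -13.380 cm.
Applying the thin-lens equation again with f_2 = 6 cm and d_o2 = -13.380 cm gives d_i2 = 4.142 cm.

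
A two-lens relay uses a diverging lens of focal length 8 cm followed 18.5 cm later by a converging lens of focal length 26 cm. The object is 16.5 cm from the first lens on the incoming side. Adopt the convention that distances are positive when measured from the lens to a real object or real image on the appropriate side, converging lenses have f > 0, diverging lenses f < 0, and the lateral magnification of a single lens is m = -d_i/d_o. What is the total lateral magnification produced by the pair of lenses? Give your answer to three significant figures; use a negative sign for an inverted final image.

4.02

Lens 1: 1/d_i1 = 1/f_1 - 1/d_o1 = 1/(-8) - 1/16.5 = -0.18561 cm^-1, so d_i1 = -5.388 cm.
m_1 = -(-5.388)/16.5 = 0.3265.
With d_i1 < 0 the first image is virtual and lies on the object side; the object distance for lens 2 is d_o2 = 18.5 - (-5.388) = 23.888 cm.
Lens 2: 1/d_i2 = 1/f_2 - 1/d_o2 = 1/26 - 1/(23.888) = -0.00340 cm^-1, so d_i2 = -294.039 cm.
m_2 = -(-294.039)/(23.888) = 12.3092.
Total m = m_1 x m_2 = (0.3265)(12.3092) = 4.0193.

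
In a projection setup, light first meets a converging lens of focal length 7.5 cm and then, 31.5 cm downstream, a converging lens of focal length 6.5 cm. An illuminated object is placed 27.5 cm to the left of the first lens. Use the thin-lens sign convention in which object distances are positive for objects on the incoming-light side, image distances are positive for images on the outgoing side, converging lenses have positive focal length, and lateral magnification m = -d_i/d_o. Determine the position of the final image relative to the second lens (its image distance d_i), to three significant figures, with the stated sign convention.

Applying the thin-lens equation to the first lens, 1/7.5 = 1/27.5 + 1/d_i1, which gives d_i1 = 10.312 cm.
That image sits 21.188 cm in front of the second lens, so d_o2 = 21.188 cm.
Applying the thin-lens equation again with f_2 = 6.5 cm and d_o2 = 21.188 cm gives d_i2 = 9.377 cm.

9.38 cm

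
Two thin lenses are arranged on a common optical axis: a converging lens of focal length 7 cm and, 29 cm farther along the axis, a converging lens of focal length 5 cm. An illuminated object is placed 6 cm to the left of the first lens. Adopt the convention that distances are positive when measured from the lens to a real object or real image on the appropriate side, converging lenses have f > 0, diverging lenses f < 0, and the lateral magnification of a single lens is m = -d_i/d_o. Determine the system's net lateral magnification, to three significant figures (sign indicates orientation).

-0.530

Applying the thin-lens equation to the first lens, 1/7 = 1/6 + 1/d_i1, which gives d_i1 = -42.000 cm.
Its lateral magnification is m_1 = -d_i1/d_o1 = -(-42.000)/6 = 7.0000.
With d_i1 < 0 the first image is virtual and lies on the object side; the object distance for lens 2 is d_o2 = 29 - (-42.000) = 71.000 cm.
Applying the thin-lens equation again with f_2 = 5 cm and d_o2 = 71.000 cm gives d_i2 = 5.379 cm.
m_2 = -(5.379)/(71.000) = -0.0758.
Total m = m_1 x m_2 = (7.0000)(-0.0758) = -0.5303.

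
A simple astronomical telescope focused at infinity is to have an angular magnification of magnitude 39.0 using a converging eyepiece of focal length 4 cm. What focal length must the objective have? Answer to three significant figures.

156 cm

|M| = f_obj/|f_eye|, so f_obj = |M| x |f_eye| = 39.0 x 4 = 156.000 cm.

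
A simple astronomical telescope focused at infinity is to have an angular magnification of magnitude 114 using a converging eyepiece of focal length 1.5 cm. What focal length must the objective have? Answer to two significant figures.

|M| = f_obj/|f_eye|, so f_obj = |M| x |f_eye| = 114.0 x 1.5 = 171.000 cm.

170 cm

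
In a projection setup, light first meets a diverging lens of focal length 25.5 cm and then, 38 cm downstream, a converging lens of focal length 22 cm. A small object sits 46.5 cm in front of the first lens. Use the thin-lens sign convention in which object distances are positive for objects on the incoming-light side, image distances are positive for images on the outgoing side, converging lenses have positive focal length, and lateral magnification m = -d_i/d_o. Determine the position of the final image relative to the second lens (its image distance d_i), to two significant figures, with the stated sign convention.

First lens: d_i1 = 1/(1/(-25.5) - 1/46.5) = -16.469 cm.
With d_i1 < 0 the first image is virtual and lies on the object side; the object distance for lens 2 is d_o2 = 38 - (-16.469) = 54.469 cm.
Second lens: d_i2 = 1/(1/22 - 1/(54.469)) = 36.907 cm.

37 cm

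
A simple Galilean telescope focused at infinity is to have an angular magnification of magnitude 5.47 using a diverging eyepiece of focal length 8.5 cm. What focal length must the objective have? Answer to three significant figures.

|M| = f_obj/|f_eye|, so f_obj = |M| x |f_eye| = 5.47 x 8.5 = 46.495 cm.

46.5 cm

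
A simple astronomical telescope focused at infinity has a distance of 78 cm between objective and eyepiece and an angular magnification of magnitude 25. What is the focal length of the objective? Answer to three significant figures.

In normal adjustment the tube length equals f_obj + f_eye and |M| = f_obj/f_eye.
So f_obj = 25 f_eye and 25 f_eye + f_eye = 78 cm, giving f_eye = 78/26 = 3.000 cm and f_obj = 75.000 cm.

75.0 cm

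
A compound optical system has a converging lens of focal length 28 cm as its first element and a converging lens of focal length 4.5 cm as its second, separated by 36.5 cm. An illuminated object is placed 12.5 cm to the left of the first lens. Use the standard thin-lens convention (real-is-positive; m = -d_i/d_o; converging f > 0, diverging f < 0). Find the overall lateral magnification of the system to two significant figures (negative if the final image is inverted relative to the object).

Lens 1: 1/d_i1 = 1/f_1 - 1/d_o1 = 1/28 - 1/12.5 = -0.04429 cm^-1, so d_i1 = -22.581 cm.
m_1 = -(-22.581)/12.5 = 1.8065.
With d_i1 < 0 the first image is virtual and lies on the object side; the object distance for lens 2 is d_o2 = 36.5 - (-22.581) = 59.081 cm.
Lens 2: 1/d_i2 = 1/f_2 - 1/d_o2 = 1/4.5 - 1/(59.081) = 0.20530 cm^-1, so d_i2 = 4.871 cm.
m_2 = -(4.871)/(59.081) = -0.0824.
The system's lateral magnification is m_1 m_2 = (1.8065)(-0.0824) = -0.1489.

-0.15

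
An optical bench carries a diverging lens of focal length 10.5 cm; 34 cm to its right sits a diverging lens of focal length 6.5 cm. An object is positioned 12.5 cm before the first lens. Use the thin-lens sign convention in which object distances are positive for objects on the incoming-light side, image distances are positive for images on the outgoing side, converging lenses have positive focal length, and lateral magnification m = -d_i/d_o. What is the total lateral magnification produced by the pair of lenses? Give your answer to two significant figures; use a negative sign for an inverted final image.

First lens: d_i1 = 1/(1/(-10.5) - 1/12.5) = -5.707 cm.
m_1 = -(-5.707)/12.5 = 0.4565.
With d_i1 < 0 the first image is virtual and lies on the object side; the object distance for lens 2 is d_o2 = 34 - (-5.707) = 39.707 cm.
Second lens: d_i2 = 1/(1/(-6.5) - 1/(39.707)) = -5.586 cm.
m_2 = -(-5.586)/(39.707) = 0.1407.
Overall magnification: m = m_1 m_2 = 0.0642.

0.064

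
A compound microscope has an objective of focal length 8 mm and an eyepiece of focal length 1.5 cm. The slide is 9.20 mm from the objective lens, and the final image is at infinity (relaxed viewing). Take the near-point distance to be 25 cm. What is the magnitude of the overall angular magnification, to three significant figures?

Convert to cm: f_obj = 8 mm = 0.8 cm; d_o = 9.20 mm = 0.92 cm.
Objective: 1/d_i = 1/f_obj - 1/d_o = 1/0.8 - 1/0.92 = 0.16304 cm^-1, so d_i = 6.133 cm.
m_obj = -d_i/d_o = -6.133/0.92 = -6.667.
Eyepiece angular magnification (image at infinity): M_eye = D/f_e = 25/1.5 = 16.667.
Overall M = m_obj x M_eye = (-6.667)(16.667) = -111.11.
|M| = 111.11.

111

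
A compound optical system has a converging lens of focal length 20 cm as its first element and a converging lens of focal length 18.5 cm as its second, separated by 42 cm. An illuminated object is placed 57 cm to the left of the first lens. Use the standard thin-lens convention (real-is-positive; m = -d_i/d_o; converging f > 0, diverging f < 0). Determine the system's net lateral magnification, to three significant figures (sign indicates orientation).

-1.37

Applying the thin-lens equation to the first lens, 1/20 = 1/57 + 1/d_i1, which gives d_i1 = 30.811 cm.
Its lateral magnification is m_1 = -d_i1/d_o1 = -(30.811)/57 = -0.5405.
The intermediate image is 30.811 cm to the right of lens 1, so d_o2 = L - d_i1 = 42 - 30.811 = 11.189 cm.
Applying the thin-lens equation again with f_2 = 18.5 cm and d_o2 = 11.189 cm gives d_i2 = -28.314 cm.
m_2 = -(-28.314)/(11.189) = 2.5305.
Overall magnification: m = m_1 m_2 = -1.3678.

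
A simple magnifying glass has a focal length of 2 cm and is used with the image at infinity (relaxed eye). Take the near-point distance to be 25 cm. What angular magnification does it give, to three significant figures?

12.5

M = D/f = 25/2 = 12.500.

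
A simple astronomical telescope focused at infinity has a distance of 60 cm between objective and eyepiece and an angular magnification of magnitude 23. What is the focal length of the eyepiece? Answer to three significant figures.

2.50 cm

In normal adjustment the tube length equals f_obj + f_eye and |M| = f_obj/f_eye.
So f_obj = 23 f_eye and 23 f_eye + f_eye = 60 cm, giving f_eye = 60/24 = 2.500 cm and f_obj = 57.500 cm.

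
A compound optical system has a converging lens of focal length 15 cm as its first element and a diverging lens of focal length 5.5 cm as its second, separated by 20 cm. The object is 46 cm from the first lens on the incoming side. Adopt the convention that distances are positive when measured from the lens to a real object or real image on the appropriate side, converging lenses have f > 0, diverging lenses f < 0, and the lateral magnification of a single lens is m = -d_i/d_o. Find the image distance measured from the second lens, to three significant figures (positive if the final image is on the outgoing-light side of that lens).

Lens 1: 1/d_i1 = 1/f_1 - 1/d_o1 = 1/15 - 1/46 = 0.04493 cm^-1, so d_i1 = 22.258 cm.
Since 22.258 cm > 20 cm, the first image lies past the second lens and serves as a virtual object: d_o2 = L - d_i1 = -2.258 cm.
Lens 2: 1/d_i2 = 1/f_2 - 1/d_o2 = 1/(-5.5) - 1/(-2.258) = 0.26104 cm^-1, so d_i2 = 3.831 cm.

3.83 cm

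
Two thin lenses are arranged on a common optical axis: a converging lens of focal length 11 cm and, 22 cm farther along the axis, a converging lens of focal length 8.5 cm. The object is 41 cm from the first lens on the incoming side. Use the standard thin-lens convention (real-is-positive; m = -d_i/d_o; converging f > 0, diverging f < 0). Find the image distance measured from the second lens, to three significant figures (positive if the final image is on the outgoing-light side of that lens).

Applying the thin-lens equation to the first lens, 1/11 = 1/41 + 1/d_i1, which gives d_i1 = 15.033 cm.
Object distance for lens 2: d_o2 = 22 - 15.033 = 6.967 cm.
Applying the thin-lens equation again with f_2 = 8.5 cm and d_o2 = 6.967 cm gives d_i2 = -38.620 cm.

-38.6 cm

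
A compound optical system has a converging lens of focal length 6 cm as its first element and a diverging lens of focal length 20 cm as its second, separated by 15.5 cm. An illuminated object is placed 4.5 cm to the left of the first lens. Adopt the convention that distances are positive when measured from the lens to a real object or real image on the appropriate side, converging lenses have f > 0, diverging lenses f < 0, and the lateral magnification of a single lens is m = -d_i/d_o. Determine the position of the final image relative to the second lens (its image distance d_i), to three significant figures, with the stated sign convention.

Applying the thin-lens equation to the first lens, 1/6 = 1/4.5 + 1/d_i1, which gives d_i1 = -18.000 cm.
The intermediate image is virtual, 18.000 cm to the left of lens 1, so d_o2 = L - d_i1 = 15.5 - (-18.000) = 33.500 cm.
Applying the thin-lens equation again with f_2 = -20 cm and d_o2 = 33.500 cm gives d_i2 = -12.523 cm.

-12.5 cm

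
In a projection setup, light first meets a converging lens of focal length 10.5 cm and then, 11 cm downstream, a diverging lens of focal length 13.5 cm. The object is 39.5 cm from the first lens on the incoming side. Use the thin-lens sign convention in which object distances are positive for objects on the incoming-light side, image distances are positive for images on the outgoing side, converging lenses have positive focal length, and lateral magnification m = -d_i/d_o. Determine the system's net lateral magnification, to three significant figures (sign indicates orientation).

-0.479

First lens: d_i1 = 1/(1/10.5 - 1/39.5) = 14.302 cm.
m_1 = -(14.302)/39.5 = -0.3621.
This image would form 14.302 cm past lens 1, i.e. 3.302 cm beyond lens 2, so it is a virtual object for lens 2: d_o2 = 11 - 14.302 = -3.302 cm.
Second lens: d_i2 = 1/(1/(-13.5) - 1/(-3.302)) = 4.371 cm.
m_2 = -(4.371)/(-3.302) = 1.3238.
Overall magnification: m = m_1 m_2 = -0.4793.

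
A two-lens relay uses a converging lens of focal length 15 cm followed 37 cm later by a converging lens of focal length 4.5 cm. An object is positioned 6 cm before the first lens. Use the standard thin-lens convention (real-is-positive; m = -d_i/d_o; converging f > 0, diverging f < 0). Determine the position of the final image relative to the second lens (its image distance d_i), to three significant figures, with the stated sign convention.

4.98 cm

Applying the thin-lens equation to the first lens, 1/15 = 1/6 + 1/d_i1, which gives d_i1 = -10.000 cm.
The intermediate image is virtual, 10.000 cm to the left of lens 1, so d_o2 = L - d_i1 = 37 - (-10.000) = 47.000 cm.
Applying the thin-lens equation again with f_2 = 4.5 cm and d_o2 = 47.000 cm gives d_i2 = 4.976 cm.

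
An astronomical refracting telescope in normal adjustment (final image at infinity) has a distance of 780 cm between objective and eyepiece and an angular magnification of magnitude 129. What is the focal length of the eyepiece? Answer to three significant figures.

In normal adjustment the tube length equals f_obj + f_eye and |M| = f_obj/f_eye.
So f_obj = 129 f_eye and 129 f_eye + f_eye = 780 cm, giving f_eye = 780/130 = 6.000 cm and f_obj = 774.000 cm.

6.00 cm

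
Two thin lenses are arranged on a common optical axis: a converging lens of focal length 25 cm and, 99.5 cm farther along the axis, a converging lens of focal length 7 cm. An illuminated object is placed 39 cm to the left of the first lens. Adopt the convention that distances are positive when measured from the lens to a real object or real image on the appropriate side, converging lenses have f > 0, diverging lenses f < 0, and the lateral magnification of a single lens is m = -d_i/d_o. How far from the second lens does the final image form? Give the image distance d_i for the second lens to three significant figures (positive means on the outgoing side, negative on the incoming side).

9.14 cm

First lens: d_i1 = 1/(1/25 - 1/39) = 69.643 cm.
The intermediate image is 69.643 cm to the right of lens 1, so d_o2 = L - d_i1 = 99.5 - 69.643 = 29.857 cm.
Second lens: d_i2 = 1/(1/7 - 1/(29.857)) = 9.144 cm.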